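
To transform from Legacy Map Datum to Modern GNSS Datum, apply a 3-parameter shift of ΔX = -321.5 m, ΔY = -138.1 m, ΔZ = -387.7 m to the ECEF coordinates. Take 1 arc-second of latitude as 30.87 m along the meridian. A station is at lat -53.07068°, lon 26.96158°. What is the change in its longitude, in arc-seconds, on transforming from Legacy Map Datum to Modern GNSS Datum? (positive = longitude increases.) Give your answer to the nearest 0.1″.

Δλ = 1.2″

sin φ = -0.799377, cos φ = 0.600829, sin λ = 0.453393, cos λ = 0.891311.
East component: ΔE = −sin λ·ΔX + cos λ·ΔY = −(0.453393)(-321.5) + (0.891311)(-138.1) = 22.68 m.
1° of latitude spans 3600 × 30.87 = 111132 m; at latitude φ, 1° of longitude spans that × cos φ = 66771.4 m, so Δλ = 22.68 / 66771.4 × 3600 = 1.223″.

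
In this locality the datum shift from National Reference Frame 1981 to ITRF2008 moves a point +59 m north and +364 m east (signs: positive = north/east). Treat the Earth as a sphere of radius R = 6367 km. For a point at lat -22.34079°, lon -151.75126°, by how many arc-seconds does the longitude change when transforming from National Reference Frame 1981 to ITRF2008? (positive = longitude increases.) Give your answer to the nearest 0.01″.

At latitude -22.34079°, cos φ = 0.924939.
One radian of longitude at latitude φ spans R cos φ, so Δλ = ΔE / (R cos φ) = 364.0 / (6367000 × 0.924939) = 6.1809e-05 rad = 12.749″.

Δλ = 12.75″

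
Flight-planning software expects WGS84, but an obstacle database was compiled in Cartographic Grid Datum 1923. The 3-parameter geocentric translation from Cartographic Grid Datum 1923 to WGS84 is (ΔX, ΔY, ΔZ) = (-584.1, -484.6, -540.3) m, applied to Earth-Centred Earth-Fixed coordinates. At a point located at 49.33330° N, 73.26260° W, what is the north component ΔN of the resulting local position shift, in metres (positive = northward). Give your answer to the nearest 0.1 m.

ΔN = -576.5 m

At φ = 49.33330°, λ = -73.26260°: sin φ = 0.758513, cos φ = 0.651658, sin λ = -0.957635, cos λ = 0.287986.
ΔN = −sin φ cos λ·ΔX − sin φ sin λ·ΔY + cos φ·ΔZ = −(0.758513)(0.287986)(-584.1) − (0.758513)(-0.957635)(-484.6) + (0.651658)(-540.3) = -576.50 m.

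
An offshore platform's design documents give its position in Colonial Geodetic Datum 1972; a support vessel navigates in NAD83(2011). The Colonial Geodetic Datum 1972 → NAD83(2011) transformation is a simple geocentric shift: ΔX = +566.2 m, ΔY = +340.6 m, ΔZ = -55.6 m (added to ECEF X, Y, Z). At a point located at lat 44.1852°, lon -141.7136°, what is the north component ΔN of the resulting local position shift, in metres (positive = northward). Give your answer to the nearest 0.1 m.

The local north axis is (−sin φ cos λ, −sin φ sin λ, cos φ), giving ΔN = 309.754 + 147.086 − 39.870 = 416.97 m.

ΔN = 417.0 m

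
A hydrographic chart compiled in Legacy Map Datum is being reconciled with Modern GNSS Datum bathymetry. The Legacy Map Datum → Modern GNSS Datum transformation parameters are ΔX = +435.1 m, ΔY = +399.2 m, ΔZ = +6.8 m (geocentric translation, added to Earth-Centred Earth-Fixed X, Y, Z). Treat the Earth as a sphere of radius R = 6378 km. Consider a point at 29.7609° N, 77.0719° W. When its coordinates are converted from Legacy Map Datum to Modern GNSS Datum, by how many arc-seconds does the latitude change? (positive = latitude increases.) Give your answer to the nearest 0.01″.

Δφ = 4.87″

sin φ = 0.496382, cos φ = 0.868104, sin λ = -0.974652, cos λ = 0.223728.
North component: ΔN = −sin φ cos λ·ΔX − sin φ sin λ·ΔY + cos φ·ΔZ = −(0.496382)(0.223728)(435.1) − (0.496382)(-0.974652)(399.2) + (0.868104)(6.8) = 150.72 m.
1° of latitude spans πR/180 = 111317 m, so Δφ = 150.72 / 111317 × 3600 = 4.874″.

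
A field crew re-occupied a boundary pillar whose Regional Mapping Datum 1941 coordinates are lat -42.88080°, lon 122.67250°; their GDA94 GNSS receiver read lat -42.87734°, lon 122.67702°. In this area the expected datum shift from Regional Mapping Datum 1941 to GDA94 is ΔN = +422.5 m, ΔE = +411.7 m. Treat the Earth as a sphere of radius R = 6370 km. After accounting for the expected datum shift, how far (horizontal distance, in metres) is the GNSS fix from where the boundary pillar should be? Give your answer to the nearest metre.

58 m

Observed coordinate differences: Δφ = +0.00346°, Δλ = +0.00452°.
Converting to metres (1° lat = 111177 m, cos φ = 0.732771): observed ΔN = 384.7 m, observed ΔE = 368.2 m.
Subtracting the expected shift leaves a residual of 384.7 − (422.5) = -37.8 m north and 368.2 − (411.7) = -43.5 m east.
Residual distance = √((-37.8)² + (-43.5)²) = 57.6 m.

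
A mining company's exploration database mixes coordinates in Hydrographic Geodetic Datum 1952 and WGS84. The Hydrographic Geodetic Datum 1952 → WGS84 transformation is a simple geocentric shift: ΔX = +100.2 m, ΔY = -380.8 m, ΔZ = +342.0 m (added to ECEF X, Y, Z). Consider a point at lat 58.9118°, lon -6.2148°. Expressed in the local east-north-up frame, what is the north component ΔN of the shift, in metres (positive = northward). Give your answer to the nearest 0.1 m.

The local north axis is (−sin φ cos λ, −sin φ sin λ, cos φ), giving ΔN = -85.304 − 35.303 + 176.594 = 55.99 m.

ΔN = 56.0 m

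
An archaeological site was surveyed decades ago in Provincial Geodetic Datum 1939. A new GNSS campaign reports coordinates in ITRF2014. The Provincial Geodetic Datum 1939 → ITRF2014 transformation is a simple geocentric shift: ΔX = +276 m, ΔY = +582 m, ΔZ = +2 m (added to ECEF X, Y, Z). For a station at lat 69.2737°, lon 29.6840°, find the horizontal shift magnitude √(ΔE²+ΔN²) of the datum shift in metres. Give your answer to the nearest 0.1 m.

615.9 m

The local east axis at (φ, λ) is (−sin λ, cos λ, 0), so ΔE = −sin(29.6840°)·276 + cos(29.6840°)·582 = 368.94 m.
The local north axis is (−sin φ cos λ, −sin φ sin λ, cos φ), giving ΔN = -224.262 − 269.563 + 0.708 = -493.12 m.
Horizontal magnitude = √(ΔE² + ΔN²) = √(368.94² + (-493.12)²) = 615.86 m.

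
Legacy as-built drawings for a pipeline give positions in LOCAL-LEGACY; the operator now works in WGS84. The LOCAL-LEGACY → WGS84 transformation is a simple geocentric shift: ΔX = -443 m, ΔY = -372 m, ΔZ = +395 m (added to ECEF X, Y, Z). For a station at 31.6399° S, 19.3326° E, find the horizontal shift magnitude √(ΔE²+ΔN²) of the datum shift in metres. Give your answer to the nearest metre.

211 m

The local east axis at (φ, λ) is (−sin λ, cos λ, 0), so ΔE = −sin(19.3326°)·(-443) + cos(19.3326°)·(-372) = -204.37 m.
The local north axis is (−sin φ cos λ, −sin φ sin λ, cos φ), giving ΔN = -219.285 − 64.602 + 336.288 = 52.40 m.
Horizontal magnitude = √(ΔE² + ΔN²) = √((-204.37)² + 52.40²) = 210.98 m.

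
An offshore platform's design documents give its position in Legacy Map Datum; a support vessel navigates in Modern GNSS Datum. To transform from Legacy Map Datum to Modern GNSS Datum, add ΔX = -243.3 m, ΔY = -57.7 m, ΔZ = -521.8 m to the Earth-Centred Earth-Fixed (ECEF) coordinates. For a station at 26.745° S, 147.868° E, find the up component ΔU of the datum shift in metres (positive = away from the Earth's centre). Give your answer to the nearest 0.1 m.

ΔU = 391.4 m

At φ = -26.745°, λ = 147.868°: sin φ = -0.450021, cos φ = 0.893018, sin λ = 0.531872, cos λ = -0.846825.
ΔU = cos φ cos λ·ΔX + cos φ sin λ·ΔY + sin φ·ΔZ = (0.893018)(-0.846825)(-243.3) + (0.893018)(0.531872)(-57.7) + (-0.450021)(-521.8) = 391.41 m.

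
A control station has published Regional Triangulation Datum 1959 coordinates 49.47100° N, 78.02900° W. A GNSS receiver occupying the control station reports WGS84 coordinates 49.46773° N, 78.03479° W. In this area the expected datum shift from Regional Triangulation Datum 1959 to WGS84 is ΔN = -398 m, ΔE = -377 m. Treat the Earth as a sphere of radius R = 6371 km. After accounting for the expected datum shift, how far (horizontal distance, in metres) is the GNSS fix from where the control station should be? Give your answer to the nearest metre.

Observed coordinate differences: Δφ = -0.00327°, Δλ = -0.00579°.
Converting to metres (1° lat = 111195 m, cos φ = 0.649833): observed ΔN = -363.6 m, observed ΔE = -418.4 m.
Subtracting the expected shift leaves a residual of -363.6 − (-398) = 34.4 m north and -418.4 − (-377) = -41.4 m east.
Residual distance = √(34.4² + (-41.4)²) = 53.8 m.

54 m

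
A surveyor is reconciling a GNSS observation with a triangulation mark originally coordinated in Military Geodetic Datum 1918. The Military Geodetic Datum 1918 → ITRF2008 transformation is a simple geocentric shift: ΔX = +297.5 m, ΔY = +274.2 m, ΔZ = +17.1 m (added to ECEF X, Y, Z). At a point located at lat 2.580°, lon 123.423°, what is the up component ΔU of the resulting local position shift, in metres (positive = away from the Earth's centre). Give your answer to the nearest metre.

ΔU = 66 m

The local up (radial) axis is (cos φ cos λ, cos φ sin λ, sin φ), giving ΔU = -163.702 + 228.623 + 0.770 = 65.69 m.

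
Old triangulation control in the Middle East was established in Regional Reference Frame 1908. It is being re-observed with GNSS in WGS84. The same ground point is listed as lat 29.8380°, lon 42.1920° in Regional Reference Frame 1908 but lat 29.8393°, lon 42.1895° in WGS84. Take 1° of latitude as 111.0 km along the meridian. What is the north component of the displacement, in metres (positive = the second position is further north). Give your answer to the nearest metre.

ΔN = 144 m

Δφ = 29.8393° − 29.8380° = +0.0013°; Δλ = 42.1895° − 42.1920° = -0.0025°.
ΔN = Δφ × 111000 = 144.3 m; ΔE = Δλ × 111000 × cos(29.8380°) = -0.0025 × 111000 × 0.867436 = -240.7 m.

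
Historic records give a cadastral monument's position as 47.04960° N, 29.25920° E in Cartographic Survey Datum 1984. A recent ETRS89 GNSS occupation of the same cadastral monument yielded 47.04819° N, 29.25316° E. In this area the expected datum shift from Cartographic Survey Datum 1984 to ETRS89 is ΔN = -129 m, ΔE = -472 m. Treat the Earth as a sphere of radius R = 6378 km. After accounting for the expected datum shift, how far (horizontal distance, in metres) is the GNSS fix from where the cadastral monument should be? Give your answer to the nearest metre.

Observed coordinate differences: Δφ = -0.00141°, Δλ = -0.00604°.
Converting to metres (1° lat = 111317 m, cos φ = 0.681365): observed ΔN = -157.0 m, observed ΔE = -458.1 m.
Subtracting the expected shift leaves a residual of -157.0 − (-129) = -28.0 m north and -458.1 − (-472) = 13.9 m east.
Residual distance = √((-28.0)² + 13.9²) = 31.2 m.

31 m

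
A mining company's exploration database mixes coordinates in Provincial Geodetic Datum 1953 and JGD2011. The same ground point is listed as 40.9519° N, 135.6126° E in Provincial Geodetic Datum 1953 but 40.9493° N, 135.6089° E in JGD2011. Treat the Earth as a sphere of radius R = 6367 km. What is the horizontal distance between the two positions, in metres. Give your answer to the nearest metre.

424 m

Δφ = 40.9493° − 40.9519° = -0.0026°; Δλ = 135.6089° − 135.6126° = -0.0037°.
1° along a meridian = πR/180 = 111125 m.
ΔN = Δφ × 111125 = -288.9 m; ΔE = Δλ × 111125 × cos(40.9519°) = -0.0037 × 111125 × 0.755260 = -310.5 m.
Distance = √(ΔE² + ΔN²) = √((-310.5)² + (-288.9)²) = 424.2 m.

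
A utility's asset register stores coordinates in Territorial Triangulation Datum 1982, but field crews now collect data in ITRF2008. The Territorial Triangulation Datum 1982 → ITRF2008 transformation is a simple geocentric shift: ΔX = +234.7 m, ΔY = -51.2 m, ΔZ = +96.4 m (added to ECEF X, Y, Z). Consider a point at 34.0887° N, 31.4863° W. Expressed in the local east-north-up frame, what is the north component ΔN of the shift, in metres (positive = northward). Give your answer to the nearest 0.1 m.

ΔN = -47.3 m

At φ = 34.0887°, λ = -31.4863°: sin φ = 0.560476, cos φ = 0.828171, sin λ = -0.522295, cos λ = 0.852765.
ΔN = −sin φ cos λ·ΔX − sin φ sin λ·ΔY + cos φ·ΔZ = −(0.560476)(0.852765)(234.7) − (0.560476)(-0.522295)(-51.2) + (0.828171)(96.4) = -47.33 m.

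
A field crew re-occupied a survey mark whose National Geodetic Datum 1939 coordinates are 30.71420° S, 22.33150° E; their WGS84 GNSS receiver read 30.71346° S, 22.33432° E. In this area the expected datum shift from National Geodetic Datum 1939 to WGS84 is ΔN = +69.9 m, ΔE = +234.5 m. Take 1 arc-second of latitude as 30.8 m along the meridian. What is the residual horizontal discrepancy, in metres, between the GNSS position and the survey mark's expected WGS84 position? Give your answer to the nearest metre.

36 m

Observed coordinate differences: Δφ = +0.00074°, Δλ = +0.00282°.
Converting to metres (1° lat = 110880 m, cos φ = 0.859726): observed ΔN = 82.1 m, observed ΔE = 268.8 m.
Subtracting the expected shift leaves a residual of 82.1 − (69.9) = 12.2 m north and 268.8 − (234.5) = 34.3 m east.
Residual distance = √(12.2² + 34.3²) = 36.4 m.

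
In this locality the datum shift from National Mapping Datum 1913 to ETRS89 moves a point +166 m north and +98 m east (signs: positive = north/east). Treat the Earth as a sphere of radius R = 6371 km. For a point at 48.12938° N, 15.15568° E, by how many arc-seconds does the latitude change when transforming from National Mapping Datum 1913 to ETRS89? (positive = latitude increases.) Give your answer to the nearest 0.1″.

On a sphere of radius R, 1 rad of latitude = R, so Δφ = ΔN / R = 166.0 / 6371000 = 2.6056e-05 rad = 5.374″.

Δφ = 5.4″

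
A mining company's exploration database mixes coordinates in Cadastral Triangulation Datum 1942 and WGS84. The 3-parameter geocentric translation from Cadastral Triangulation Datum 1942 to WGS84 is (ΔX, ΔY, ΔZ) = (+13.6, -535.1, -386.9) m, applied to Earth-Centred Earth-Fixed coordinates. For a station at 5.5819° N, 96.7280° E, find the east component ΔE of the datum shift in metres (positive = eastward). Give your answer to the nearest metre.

At φ = 5.5819°, λ = 96.7280°: sin φ = 0.097268, cos φ = 0.995258, sin λ = 0.993114, cos λ = -0.117156.
ΔE = −sin λ·ΔX + cos λ·ΔY = −(0.993114)·(13.6) + (-0.117156)·(-535.1) = 49.18 m.

ΔE = 49 m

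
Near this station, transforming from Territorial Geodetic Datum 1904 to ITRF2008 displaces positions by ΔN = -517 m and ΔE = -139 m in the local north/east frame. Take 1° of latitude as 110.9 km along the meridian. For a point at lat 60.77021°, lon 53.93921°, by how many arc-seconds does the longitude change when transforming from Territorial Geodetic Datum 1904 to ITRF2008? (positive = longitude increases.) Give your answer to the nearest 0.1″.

Δλ = -9.2″

At latitude 60.77021°, cos φ = 0.488313.
1° of longitude at this latitude = 110.9 × cos φ = 54.15 km, so Δλ = -139.0 / 54154.0 = -0.0025668° = -9.240″.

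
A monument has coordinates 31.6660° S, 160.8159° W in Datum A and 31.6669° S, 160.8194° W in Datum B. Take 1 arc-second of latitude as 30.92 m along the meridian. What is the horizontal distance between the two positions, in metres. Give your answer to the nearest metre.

346 m

Δφ = -31.6669° − -31.6660° = -0.0009°; Δλ = -160.8194° − -160.8159° = -0.0035°.
1° of latitude = 3600 × 30.92 = 111312 m.
ΔN = Δφ × 111312 = -100.2 m; ΔE = Δλ × 111312 × cos(-31.6660°) = -0.0035 × 111312 × 0.851123 = -331.6 m.
Distance = √(ΔE² + ΔN²) = √((-331.6)² + (-100.2)²) = 346.4 m.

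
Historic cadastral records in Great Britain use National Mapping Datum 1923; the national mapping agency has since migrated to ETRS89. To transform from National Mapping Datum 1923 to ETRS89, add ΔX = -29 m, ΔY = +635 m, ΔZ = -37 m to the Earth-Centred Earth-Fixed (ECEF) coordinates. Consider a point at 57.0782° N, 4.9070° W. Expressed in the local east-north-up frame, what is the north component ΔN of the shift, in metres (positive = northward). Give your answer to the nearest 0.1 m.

At φ = 57.0782°, λ = -4.9070°: sin φ = 0.839413, cos φ = 0.543494, sin λ = -0.085539, cos λ = 0.996335.
ΔN = −sin φ cos λ·ΔX − sin φ sin λ·ΔY + cos φ·ΔZ = −(0.839413)(0.996335)(-29) − (0.839413)(-0.085539)(635) + (0.543494)(-37) = 49.74 m.

ΔN = 49.7 m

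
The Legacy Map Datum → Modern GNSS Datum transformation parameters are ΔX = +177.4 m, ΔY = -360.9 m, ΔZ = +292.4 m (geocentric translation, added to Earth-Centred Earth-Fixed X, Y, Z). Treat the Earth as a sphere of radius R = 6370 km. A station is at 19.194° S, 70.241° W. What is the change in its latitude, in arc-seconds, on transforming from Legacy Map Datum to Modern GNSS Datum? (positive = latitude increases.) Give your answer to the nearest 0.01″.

sin φ = -0.328768, cos φ = 0.944411, sin λ = -0.941123, cos λ = 0.338065.
North component: ΔN = −sin φ cos λ·ΔX − sin φ sin λ·ΔY + cos φ·ΔZ = −(-0.328768)(0.338065)(177.4) − (-0.328768)(-0.941123)(-360.9) + (0.944411)(292.4) = 407.53 m.
1° of latitude spans πR/180 = 111177 m, so Δφ = 407.53 / 111177 × 3600 = 13.196″.

Δφ = 13.20″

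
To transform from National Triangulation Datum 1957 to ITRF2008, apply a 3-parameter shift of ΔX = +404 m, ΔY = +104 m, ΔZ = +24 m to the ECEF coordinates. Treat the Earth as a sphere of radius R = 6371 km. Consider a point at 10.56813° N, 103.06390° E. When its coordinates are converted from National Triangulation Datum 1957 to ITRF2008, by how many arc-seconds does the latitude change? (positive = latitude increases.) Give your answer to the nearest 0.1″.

Δφ = 0.7″

sin φ = 0.183405, cos φ = 0.983038, sin λ = 0.974119, cos λ = -0.226038.
North component: ΔN = −sin φ cos λ·ΔX − sin φ sin λ·ΔY + cos φ·ΔZ = −(0.183405)(-0.226038)(404) − (0.183405)(0.974119)(104) + (0.983038)(24) = 21.76 m.
1° of latitude spans πR/180 = 111195 m, so Δφ = 21.76 / 111195 × 3600 = 0.705″.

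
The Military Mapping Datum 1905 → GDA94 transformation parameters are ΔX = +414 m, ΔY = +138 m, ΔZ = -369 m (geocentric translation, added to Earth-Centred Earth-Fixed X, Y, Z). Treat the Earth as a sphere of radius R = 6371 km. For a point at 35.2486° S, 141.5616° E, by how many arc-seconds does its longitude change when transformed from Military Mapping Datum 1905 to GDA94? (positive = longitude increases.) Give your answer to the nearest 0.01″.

Δλ = -14.49″

sin φ = -0.577125, cos φ = 0.816656, sin λ = 0.621673, cos λ = -0.783277.
East component: ΔE = −sin λ·ΔX + cos λ·ΔY = −(0.621673)(414) + (-0.783277)(138) = -365.46 m.
1° of latitude spans πR/180 = 111195 m; at latitude φ, 1° of longitude spans that × cos φ = 90808.0 m, so Δλ = -365.46 / 90808.0 × 3600 = -14.489″.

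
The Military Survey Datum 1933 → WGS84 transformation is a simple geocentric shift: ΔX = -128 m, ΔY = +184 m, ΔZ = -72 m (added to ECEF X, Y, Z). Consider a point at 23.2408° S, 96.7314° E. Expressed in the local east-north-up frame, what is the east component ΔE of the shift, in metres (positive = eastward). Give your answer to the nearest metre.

ΔE = 106 m

The local east axis at (φ, λ) is (−sin λ, cos λ, 0), so ΔE = −sin(96.7314°)·(-128) + cos(96.7314°)·184 = 105.55 m.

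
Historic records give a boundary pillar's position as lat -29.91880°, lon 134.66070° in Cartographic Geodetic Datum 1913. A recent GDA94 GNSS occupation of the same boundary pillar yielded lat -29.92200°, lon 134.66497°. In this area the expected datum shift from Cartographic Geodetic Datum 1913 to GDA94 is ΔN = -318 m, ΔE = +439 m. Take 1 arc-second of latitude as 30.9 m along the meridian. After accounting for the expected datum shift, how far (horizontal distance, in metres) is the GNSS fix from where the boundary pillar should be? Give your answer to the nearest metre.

Observed coordinate differences: Δφ = -0.00320°, Δλ = +0.00427°.
Converting to metres (1° lat = 111240 m, cos φ = 0.866733): observed ΔN = -356.0 m, observed ΔE = 411.7 m.
Subtracting the expected shift leaves a residual of -356.0 − (-318) = -38.0 m north and 411.7 − (439) = -27.3 m east.
Residual distance = √((-38.0)² + (-27.3)²) = 46.8 m.

47 m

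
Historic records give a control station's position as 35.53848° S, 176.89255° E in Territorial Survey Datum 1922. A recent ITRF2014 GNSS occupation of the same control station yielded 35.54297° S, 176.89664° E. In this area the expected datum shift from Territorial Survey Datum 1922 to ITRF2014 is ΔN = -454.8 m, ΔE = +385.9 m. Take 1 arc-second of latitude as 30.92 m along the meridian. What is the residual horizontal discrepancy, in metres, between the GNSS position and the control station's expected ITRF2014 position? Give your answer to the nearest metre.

Observed coordinate differences: Δφ = -0.00449°, Δλ = +0.00409°.
Converting to metres (1° lat = 111312 m, cos φ = 0.813725): observed ΔN = -499.8 m, observed ΔE = 370.5 m.
Subtracting the expected shift leaves a residual of -499.8 − (-454.8) = -45.0 m north and 370.5 − (385.9) = -15.4 m east.
Residual distance = √((-45.0)² + (-15.4)²) = 47.6 m.

48 m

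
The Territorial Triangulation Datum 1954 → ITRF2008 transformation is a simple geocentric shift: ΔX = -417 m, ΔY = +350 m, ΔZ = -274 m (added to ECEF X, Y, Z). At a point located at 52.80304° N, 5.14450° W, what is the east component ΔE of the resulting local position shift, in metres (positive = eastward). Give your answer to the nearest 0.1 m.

ΔE = 311.2 m

The local east axis at (φ, λ) is (−sin λ, cos λ, 0), so ΔE = −sin(-5.14450°)·(-417) + cos(-5.14450°)·350 = 311.20 m.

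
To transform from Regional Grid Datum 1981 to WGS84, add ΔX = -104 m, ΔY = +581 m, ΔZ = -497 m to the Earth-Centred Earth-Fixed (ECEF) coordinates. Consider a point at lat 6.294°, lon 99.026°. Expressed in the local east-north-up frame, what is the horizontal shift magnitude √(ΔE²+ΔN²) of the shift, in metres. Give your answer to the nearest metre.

559 m

The local east axis at (φ, λ) is (−sin λ, cos λ, 0), so ΔE = −sin(99.026°)·(-104) + cos(99.026°)·581 = 11.56 m.
The local north axis is (−sin φ cos λ, −sin φ sin λ, cos φ), giving ΔN = -1.789 − 62.906 − 494.004 = -558.70 m.
Horizontal magnitude = √(ΔE² + ΔN²) = √(11.56² + (-558.70)²) = 558.82 m.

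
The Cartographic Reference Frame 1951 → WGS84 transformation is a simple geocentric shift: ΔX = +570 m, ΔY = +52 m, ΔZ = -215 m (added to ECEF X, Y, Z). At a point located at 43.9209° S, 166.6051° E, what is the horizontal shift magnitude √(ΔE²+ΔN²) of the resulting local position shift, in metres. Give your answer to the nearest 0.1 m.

561.7 m

The local east axis at (φ, λ) is (−sin λ, cos λ, 0), so ΔE = −sin(166.6051°)·570 + cos(166.6051°)·52 = -182.63 m.
The local north axis is (−sin φ cos λ, −sin φ sin λ, cos φ), giving ΔN = -384.633 + 8.356 − 154.864 = -531.14 m.
Horizontal magnitude = √(ΔE² + ΔN²) = √((-182.63)² + (-531.14)²) = 561.66 m.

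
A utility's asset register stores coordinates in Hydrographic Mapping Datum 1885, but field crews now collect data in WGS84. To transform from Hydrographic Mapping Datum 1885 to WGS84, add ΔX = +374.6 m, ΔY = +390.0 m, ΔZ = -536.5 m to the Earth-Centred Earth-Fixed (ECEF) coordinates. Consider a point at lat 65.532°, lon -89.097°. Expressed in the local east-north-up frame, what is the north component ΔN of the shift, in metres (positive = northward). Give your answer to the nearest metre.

ΔN = 127 m

The local north axis is (−sin φ cos λ, −sin φ sin λ, cos φ), giving ΔN = -5.373 + 354.931 − 222.210 = 127.35 m.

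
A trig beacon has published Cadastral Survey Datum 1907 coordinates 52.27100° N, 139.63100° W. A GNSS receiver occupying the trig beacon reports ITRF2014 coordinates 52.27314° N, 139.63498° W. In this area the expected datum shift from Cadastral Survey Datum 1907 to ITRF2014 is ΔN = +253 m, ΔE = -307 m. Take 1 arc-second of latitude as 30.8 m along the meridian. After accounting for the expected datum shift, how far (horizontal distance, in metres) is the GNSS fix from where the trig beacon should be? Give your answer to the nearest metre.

Observed coordinate differences: Δφ = +0.00214°, Δλ = -0.00398°.
Converting to metres (1° lat = 110880 m, cos φ = 0.611927): observed ΔN = 237.3 m, observed ΔE = -270.0 m.
Subtracting the expected shift leaves a residual of 237.3 − (253) = -15.7 m north and -270.0 − (-307) = 37.0 m east.
Residual distance = √((-15.7)² + 37.0²) = 40.2 m.

40 m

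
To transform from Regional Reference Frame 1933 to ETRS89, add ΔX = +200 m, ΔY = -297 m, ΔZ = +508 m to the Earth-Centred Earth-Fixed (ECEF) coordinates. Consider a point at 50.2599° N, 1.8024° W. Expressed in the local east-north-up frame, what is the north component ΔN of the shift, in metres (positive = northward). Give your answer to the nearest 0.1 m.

At φ = 50.2599°, λ = -1.8024°: sin φ = 0.768952, cos φ = 0.639306, sin λ = -0.031453, cos λ = 0.999505.
ΔN = −sin φ cos λ·ΔX − sin φ sin λ·ΔY + cos φ·ΔZ = −(0.768952)(0.999505)(200) − (0.768952)(-0.031453)(-297) + (0.639306)(508) = 163.87 m.

ΔN = 163.9 m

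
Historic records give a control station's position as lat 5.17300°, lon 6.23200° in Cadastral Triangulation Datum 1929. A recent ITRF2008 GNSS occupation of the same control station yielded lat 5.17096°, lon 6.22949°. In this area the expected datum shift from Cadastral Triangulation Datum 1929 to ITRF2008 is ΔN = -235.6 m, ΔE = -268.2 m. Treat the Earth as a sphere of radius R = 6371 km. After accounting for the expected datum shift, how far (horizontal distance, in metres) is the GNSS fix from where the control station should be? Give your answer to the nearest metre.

Observed coordinate differences: Δφ = -0.00204°, Δλ = -0.00251°.
Converting to metres (1° lat = 111195 m, cos φ = 0.995927): observed ΔN = -226.8 m, observed ΔE = -278.0 m.
Subtracting the expected shift leaves a residual of -226.8 − (-235.6) = 8.8 m north and -278.0 − (-268.2) = -9.8 m east.
Residual distance = √(8.8² + (-9.8)²) = 13.1 m.

13 m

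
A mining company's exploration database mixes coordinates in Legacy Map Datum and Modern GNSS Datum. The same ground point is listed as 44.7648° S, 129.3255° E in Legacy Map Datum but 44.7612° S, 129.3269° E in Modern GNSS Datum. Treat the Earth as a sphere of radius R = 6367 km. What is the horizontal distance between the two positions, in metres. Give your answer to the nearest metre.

415 m

Δφ = -44.7612° − -44.7648° = +0.0036°; Δλ = 129.3269° − 129.3255° = +0.0014°.
1° along a meridian = πR/180 = 111125 m.
ΔN = Δφ × 111125 = 400.1 m; ΔE = Δλ × 111125 × cos(-44.7648°) = +0.0014 × 111125 × 0.710003 = 110.5 m.
Distance = √(ΔE² + ΔN²) = √(110.5² + 400.1²) = 415.0 m.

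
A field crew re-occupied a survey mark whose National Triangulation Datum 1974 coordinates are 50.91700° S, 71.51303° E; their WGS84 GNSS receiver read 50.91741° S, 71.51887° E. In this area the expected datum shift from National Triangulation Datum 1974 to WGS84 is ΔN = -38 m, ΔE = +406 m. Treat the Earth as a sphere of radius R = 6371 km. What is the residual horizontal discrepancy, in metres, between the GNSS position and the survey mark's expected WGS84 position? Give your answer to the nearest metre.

8 m

Observed coordinate differences: Δφ = -0.00041°, Δλ = +0.00584°.
Converting to metres (1° lat = 111195 m, cos φ = 0.630446): observed ΔN = -45.6 m, observed ΔE = 409.4 m.
Subtracting the expected shift leaves a residual of -45.6 − (-38) = -7.6 m north and 409.4 − (406) = 3.4 m east.
Residual distance = √((-7.6)² + 3.4²) = 8.3 m.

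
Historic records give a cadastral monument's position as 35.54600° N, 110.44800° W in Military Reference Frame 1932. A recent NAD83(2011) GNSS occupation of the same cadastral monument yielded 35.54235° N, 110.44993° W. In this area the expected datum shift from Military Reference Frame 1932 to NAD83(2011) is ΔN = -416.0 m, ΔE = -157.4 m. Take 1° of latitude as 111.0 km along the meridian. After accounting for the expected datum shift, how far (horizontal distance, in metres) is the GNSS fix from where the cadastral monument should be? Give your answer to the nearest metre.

20 m

Observed coordinate differences: Δφ = -0.00365°, Δλ = -0.00193°.
Converting to metres (1° lat = 111000 m, cos φ = 0.813649): observed ΔN = -405.2 m, observed ΔE = -174.3 m.
Subtracting the expected shift leaves a residual of -405.2 − (-416.0) = 10.8 m north and -174.3 − (-157.4) = -16.9 m east.
Residual distance = √(10.8² + (-16.9)²) = 20.1 m.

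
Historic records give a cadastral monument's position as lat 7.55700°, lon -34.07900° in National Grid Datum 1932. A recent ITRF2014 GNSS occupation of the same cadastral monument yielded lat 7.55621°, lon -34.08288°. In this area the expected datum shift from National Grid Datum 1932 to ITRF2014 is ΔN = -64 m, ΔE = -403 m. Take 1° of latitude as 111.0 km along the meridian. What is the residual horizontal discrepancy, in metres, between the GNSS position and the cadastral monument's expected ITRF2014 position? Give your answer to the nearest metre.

Observed coordinate differences: Δφ = -0.00079°, Δλ = -0.00388°.
Converting to metres (1° lat = 111000 m, cos φ = 0.991315): observed ΔN = -87.7 m, observed ΔE = -426.9 m.
Subtracting the expected shift leaves a residual of -87.7 − (-64) = -23.7 m north and -426.9 − (-403) = -23.9 m east.
Residual distance = √((-23.7)² + (-23.9)²) = 33.7 m.

34 m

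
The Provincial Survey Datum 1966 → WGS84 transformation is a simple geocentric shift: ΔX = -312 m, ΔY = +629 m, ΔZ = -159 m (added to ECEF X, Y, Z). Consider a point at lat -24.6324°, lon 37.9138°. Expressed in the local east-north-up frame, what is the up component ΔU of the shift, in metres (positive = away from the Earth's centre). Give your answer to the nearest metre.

ΔU = 194 m

At φ = -24.6324°, λ = 37.9138°: sin φ = -0.416795, cos φ = 0.909001, sin λ = 0.614475, cos λ = 0.788936.
ΔU = cos φ cos λ·ΔX + cos φ sin λ·ΔY + sin φ·ΔZ = (0.909001)(0.788936)(-312) + (0.909001)(0.614475)(629) + (-0.416795)(-159) = 193.85 m.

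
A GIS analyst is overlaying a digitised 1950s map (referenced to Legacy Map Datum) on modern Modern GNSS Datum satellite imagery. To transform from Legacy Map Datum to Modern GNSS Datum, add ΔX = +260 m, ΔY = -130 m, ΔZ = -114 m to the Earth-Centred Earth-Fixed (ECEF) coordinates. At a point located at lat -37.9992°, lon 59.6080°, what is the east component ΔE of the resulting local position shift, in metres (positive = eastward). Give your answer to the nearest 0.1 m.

The local east axis at (φ, λ) is (−sin λ, cos λ, 0), so ΔE = −sin(59.6080°)·260 + cos(59.6080°)·(-130) = -290.04 m.

ΔE = -290.0 m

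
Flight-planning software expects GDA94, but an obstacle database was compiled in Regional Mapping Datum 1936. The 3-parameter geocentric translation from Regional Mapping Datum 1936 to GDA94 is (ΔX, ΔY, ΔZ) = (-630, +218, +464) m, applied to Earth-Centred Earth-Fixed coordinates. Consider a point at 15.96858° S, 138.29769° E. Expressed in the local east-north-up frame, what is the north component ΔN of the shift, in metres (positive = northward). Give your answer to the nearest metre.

ΔN = 615 m

At φ = -15.96858°, λ = 138.29769°: sin φ = -0.275110, cos φ = 0.961413, sin λ = 0.665260, cos λ = -0.746611.
ΔN = −sin φ cos λ·ΔX − sin φ sin λ·ΔY + cos φ·ΔZ = −(-0.275110)(-0.746611)(-630) − (-0.275110)(0.665260)(218) + (0.961413)(464) = 615.40 m.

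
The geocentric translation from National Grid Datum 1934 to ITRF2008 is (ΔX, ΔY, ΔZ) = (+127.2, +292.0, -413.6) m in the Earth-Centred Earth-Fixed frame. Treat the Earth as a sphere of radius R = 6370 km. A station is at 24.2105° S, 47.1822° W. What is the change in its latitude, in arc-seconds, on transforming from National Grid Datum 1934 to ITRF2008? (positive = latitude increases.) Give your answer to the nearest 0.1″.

sin φ = -0.410090, cos φ = 0.912045, sin λ = -0.733519, cos λ = 0.679669.
North component: ΔN = −sin φ cos λ·ΔX − sin φ sin λ·ΔY + cos φ·ΔZ = −(-0.410090)(0.679669)(127.2) − (-0.410090)(-0.733519)(292.0) + (0.912045)(-413.6) = -429.60 m.
1° of latitude spans πR/180 = 111177 m, so Δφ = -429.60 / 111177 × 3600 = -13.911″.

Δφ = -13.9″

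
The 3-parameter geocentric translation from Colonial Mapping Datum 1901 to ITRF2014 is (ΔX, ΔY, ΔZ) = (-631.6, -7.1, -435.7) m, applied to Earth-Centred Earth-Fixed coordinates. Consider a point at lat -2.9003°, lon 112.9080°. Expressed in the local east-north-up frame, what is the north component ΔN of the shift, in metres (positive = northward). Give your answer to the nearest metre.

ΔN = -423 m

The local north axis is (−sin φ cos λ, −sin φ sin λ, cos φ), giving ΔN = 12.440 − 0.331 − 435.142 = -423.03 m.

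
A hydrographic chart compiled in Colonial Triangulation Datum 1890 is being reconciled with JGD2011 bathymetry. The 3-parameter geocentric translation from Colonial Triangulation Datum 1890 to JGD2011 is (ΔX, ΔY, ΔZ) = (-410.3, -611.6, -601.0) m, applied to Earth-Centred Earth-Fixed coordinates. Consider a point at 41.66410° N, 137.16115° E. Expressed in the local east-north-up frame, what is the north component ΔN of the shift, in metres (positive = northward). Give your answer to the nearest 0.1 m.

The local north axis is (−sin φ cos λ, −sin φ sin λ, cos φ), giving ΔN = -200.001 + 276.442 − 448.980 = -372.54 m.

ΔN = -372.5 m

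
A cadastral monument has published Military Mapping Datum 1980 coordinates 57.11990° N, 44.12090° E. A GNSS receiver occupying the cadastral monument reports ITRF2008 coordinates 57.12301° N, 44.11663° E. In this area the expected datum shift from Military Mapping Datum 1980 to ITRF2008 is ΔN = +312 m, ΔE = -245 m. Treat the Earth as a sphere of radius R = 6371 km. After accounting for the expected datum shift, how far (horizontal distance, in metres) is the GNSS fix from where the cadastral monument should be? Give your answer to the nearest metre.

36 m

Observed coordinate differences: Δφ = +0.00311°, Δλ = -0.00427°.
Converting to metres (1° lat = 111195 m, cos φ = 0.542883): observed ΔN = 345.8 m, observed ΔE = -257.8 m.
Subtracting the expected shift leaves a residual of 345.8 − (312) = 33.8 m north and -257.8 − (-245) = -12.8 m east.
Residual distance = √(33.8² + (-12.8)²) = 36.1 m.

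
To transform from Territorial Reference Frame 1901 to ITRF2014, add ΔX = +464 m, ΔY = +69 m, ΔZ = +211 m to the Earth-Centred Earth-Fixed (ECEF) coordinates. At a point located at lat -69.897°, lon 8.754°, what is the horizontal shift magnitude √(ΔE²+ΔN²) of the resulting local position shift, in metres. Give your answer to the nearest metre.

513 m

The local east axis at (φ, λ) is (−sin λ, cos λ, 0), so ΔE = −sin(8.754°)·464 + cos(8.754°)·69 = -2.42 m.
The local north axis is (−sin φ cos λ, −sin φ sin λ, cos φ), giving ΔN = 430.655 + 9.861 + 72.523 = 513.04 m.
Horizontal magnitude = √(ΔE² + ΔN²) = √((-2.42)² + 513.04²) = 513.05 m.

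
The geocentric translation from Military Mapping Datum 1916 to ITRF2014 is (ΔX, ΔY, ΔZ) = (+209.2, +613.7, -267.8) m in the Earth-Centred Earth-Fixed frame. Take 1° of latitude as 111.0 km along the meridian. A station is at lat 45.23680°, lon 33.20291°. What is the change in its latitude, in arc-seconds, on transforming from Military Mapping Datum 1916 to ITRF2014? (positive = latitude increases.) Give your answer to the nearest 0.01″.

sin φ = 0.710023, cos φ = 0.704178, sin λ = 0.547606, cos λ = 0.836737.
North component: ΔN = −sin φ cos λ·ΔX − sin φ sin λ·ΔY + cos φ·ΔZ = −(0.710023)(0.836737)(209.2) − (0.710023)(0.547606)(613.7) + (0.704178)(-267.8) = -551.48 m.
1° of latitude spans 111000 m, so Δφ = -551.48 / 111000 × 3600 = -17.886″.

Δφ = -17.89″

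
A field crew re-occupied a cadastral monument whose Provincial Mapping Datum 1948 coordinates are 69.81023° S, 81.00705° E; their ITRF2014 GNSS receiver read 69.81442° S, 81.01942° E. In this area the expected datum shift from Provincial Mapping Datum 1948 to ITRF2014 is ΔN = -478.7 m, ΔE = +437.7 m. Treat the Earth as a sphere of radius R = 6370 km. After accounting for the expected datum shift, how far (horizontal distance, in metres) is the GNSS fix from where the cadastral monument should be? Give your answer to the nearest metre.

Observed coordinate differences: Δφ = -0.00419°, Δλ = +0.01237°.
Converting to metres (1° lat = 111177 m, cos φ = 0.345131): observed ΔN = -465.8 m, observed ΔE = 474.6 m.
Subtracting the expected shift leaves a residual of -465.8 − (-478.7) = 12.9 m north and 474.6 − (437.7) = 36.9 m east.
Residual distance = √(12.9² + 36.9²) = 39.1 m.

39 m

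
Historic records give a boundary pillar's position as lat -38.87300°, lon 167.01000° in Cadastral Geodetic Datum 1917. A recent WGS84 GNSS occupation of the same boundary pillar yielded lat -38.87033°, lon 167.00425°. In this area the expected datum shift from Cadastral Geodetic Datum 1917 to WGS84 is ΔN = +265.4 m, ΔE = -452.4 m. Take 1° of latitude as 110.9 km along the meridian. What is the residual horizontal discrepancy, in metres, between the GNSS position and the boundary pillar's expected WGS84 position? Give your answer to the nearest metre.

54 m

Observed coordinate differences: Δφ = +0.00267°, Δλ = -0.00575°.
Converting to metres (1° lat = 110900 m, cos φ = 0.778539): observed ΔN = 296.1 m, observed ΔE = -496.5 m.
Subtracting the expected shift leaves a residual of 296.1 − (265.4) = 30.7 m north and -496.5 − (-452.4) = -44.1 m east.
Residual distance = √(30.7² + (-44.1)²) = 53.7 m.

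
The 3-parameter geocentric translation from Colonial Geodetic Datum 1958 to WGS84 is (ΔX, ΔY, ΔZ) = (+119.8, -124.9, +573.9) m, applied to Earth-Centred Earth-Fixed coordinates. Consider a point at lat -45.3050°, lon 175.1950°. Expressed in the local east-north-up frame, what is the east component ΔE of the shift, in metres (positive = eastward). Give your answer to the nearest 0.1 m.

The local east axis at (φ, λ) is (−sin λ, cos λ, 0), so ΔE = −sin(175.1950°)·119.8 + cos(175.1950°)·(-124.9) = 114.43 m.

ΔE = 114.4 m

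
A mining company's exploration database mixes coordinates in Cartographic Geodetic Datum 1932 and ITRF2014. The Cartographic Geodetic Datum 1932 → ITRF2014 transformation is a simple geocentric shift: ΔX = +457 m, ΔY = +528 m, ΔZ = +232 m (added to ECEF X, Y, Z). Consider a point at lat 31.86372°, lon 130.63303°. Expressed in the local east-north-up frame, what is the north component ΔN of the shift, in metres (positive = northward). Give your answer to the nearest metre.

At φ = 31.86372°, λ = 130.63303°: sin φ = 0.527901, cos φ = 0.849306, sin λ = 0.758896, cos λ = -0.651212.
ΔN = −sin φ cos λ·ΔX − sin φ sin λ·ΔY + cos φ·ΔZ = −(0.527901)(-0.651212)(457) − (0.527901)(0.758896)(528) + (0.849306)(232) = 142.62 m.

ΔN = 143 m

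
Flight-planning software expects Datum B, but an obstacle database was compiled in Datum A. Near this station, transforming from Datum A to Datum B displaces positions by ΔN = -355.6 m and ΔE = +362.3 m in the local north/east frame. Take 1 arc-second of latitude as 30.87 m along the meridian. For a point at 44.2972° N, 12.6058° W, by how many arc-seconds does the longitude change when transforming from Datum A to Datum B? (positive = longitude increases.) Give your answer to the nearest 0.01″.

At latitude 44.2972°, cos φ = 0.715727.
1″ of longitude at this latitude = 30.87 × cos φ = 22.0945 m, so Δλ = 362.3 / 22.0945 = 16.398″.

Δλ = 16.40″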